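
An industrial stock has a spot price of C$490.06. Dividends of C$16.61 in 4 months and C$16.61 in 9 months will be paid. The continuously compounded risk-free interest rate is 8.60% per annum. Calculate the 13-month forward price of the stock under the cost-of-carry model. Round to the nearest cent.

C$503.10

PV(dividends) I = 16.61·e^(−0.0860·4/12) + 16.61·e^(−0.0860·9/12)
I = 16.1406 + 15.5725 = 31.7131
F = (S − I)·e^(rT) = (490.06 − 31.7131) · e^(0.0860·13/12)
= 458.3469 · e^0.093167 = 458.3469 × 1.097645 = C$503.10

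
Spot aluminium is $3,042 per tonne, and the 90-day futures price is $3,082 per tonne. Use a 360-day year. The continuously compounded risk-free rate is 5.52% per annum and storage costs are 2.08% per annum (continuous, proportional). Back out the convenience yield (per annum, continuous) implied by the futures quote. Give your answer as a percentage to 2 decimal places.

F = S·e^((r+u−y)T) ⇒ (r+u−y) = ln(F/S)/T
ln(3082/3042) = 0.013064; /T ⇒ 0.052256
y = r + u − ln(F/S)/T = 0.0552 + 0.0208 − 0.052256 = 0.023744
y = 2.37%

2.37%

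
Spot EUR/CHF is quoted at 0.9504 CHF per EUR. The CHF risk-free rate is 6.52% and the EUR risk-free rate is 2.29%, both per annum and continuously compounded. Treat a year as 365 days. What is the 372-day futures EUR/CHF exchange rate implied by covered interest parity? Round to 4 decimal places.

F = S·e^((r_CHF − r_EUR)T) = 0.9504 · e^((0.0652 − 0.0229) × 372/365)
= 0.9504 · e^0.043111 = 0.9504 × 1.044054
F = 0.9923 CHF per EUR

0.9923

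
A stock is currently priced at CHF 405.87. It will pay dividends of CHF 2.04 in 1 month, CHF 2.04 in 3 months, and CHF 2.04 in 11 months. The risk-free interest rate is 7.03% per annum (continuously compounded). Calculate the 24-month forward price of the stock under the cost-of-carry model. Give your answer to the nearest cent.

CHF 460.30

PV(dividends) I = 2.04·e^(−0.0703·1/12) + 2.04·e^(−0.0703·3/12) + 2.04·e^(−0.0703·11/12)
I = 2.0281 + 2.0045 + 1.9127 = 5.9453
F = (S − I)·e^(rT) = (405.87 − 5.9453) · e^(0.0703·24/12)
= 399.9247 · e^0.140600 = 399.9247 × 1.150964 = CHF 460.30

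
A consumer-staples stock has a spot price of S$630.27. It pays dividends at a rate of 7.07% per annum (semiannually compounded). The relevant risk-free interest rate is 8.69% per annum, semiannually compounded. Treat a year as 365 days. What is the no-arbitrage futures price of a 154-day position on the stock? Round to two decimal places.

S$634.43

F = S · (1+r/2)^(2T) / (1+q/2)^(2T)
= 630.27 × 1.036542 / 1.029748 = 630.27 × 1.006598
F = S$634.43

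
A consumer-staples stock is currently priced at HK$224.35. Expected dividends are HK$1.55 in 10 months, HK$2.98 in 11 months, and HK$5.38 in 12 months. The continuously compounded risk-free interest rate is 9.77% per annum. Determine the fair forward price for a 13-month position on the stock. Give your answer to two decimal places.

HK$239.36

PV(dividends) I = 1.55·e^(−0.0977·10/12) + 2.98·e^(−0.0977·11/12) + 5.38·e^(−0.0977·12/12)
I = 1.4288 + 2.7247 + 4.8792 = 9.0327
F = (S − I)·e^(rT) = (224.35 − 9.0327) · e^(0.0977·13/12)
= 215.3173 · e^0.105842 = 215.3173 × 1.111646 = HK$239.36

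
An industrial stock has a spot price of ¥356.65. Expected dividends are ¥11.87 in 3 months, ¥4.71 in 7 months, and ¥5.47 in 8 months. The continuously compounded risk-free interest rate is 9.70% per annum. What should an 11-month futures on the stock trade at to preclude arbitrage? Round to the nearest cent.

PV(dividends) I = 11.87·e^(−0.0970·3/12) + 4.71·e^(−0.0970·7/12) + 5.47·e^(−0.0970·8/12)
I = 11.5856 + 4.4509 + 5.1275 = 21.1640
F = (S − I)·e^(rT) = (356.65 − 21.1640) · e^(0.0970·11/12)
= 335.4860 · e^0.088917 = 335.4860 × 1.092990 = ¥366.68

¥366.68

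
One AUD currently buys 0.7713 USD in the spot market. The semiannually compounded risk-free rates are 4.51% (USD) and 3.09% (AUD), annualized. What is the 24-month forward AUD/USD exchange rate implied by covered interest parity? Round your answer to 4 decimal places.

0.7931

By covered interest parity, F = S · (1+r_USD/2)^(2T) / (1+r_AUD/2)^(2T)
= 0.7713 × 1.093297 / 1.063247 = 0.7713 × 1.028262
F = 0.7931 USD per AUD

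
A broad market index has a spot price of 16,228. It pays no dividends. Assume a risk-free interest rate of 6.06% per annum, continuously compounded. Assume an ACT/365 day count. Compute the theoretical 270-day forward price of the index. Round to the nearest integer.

16,972

F = S·e^(rT) = 16228 · e^(0.0606 × 270/365)
= 16228 · e^0.044827 = 16228 × 1.045847
F = 16,972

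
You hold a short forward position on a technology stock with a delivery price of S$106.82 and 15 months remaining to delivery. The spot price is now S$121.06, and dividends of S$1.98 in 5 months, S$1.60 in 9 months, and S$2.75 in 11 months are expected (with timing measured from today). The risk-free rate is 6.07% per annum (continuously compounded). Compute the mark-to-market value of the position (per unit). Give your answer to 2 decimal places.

-S$15.98

PV(remaining dividends) I = 1.98·e^(−0.0607·5/12) + 1.60·e^(−0.0607·9/12) + 2.75·e^(−0.0607·11/12) = 6.0605
Current forward F = (S − I)·e^(rT) = (121.06 − 6.0605)·e^(0.0607·15/12) = 114.9995 × 1.078828 = 124.0647
Value (long) = (F − K)·e^(−rT) = (124.0647 − 106.82) × 0.926932 = 15.9847
Short position value = −(long value) = -S$15.98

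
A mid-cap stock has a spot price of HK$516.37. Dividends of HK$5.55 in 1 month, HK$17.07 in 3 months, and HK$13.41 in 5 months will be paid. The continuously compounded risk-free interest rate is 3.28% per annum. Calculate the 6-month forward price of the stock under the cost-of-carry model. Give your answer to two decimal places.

PV(dividends) I = 5.55·e^(−0.0328·1/12) + 17.07·e^(−0.0328·3/12) + 13.41·e^(−0.0328·5/12)
I = 5.5349 + 16.9306 + 13.2280 = 35.6935
F = (S − I)·e^(rT) = (516.37 − 35.6935) · e^(0.0328·6/12)
= 480.6765 · e^0.016400 = 480.6765 × 1.016535 = HK$488.62

HK$488.62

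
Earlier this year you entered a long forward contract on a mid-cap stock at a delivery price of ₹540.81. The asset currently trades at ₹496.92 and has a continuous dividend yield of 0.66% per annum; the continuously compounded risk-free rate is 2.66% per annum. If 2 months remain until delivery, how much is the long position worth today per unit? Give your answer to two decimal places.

Current fair forward for the remaining 2 months: F = S·e^((r − q)·T), (r − q) = 0.0266 − 0.0066 = 0.0200
F = 496.92 · e^(0.0200 × 2/12) = 496.92 × 1.003339 = 498.5792
Value of long forward = (F − K)·e^(−rT) = (498.5792 − 540.81) · e^(−0.0266·2/12)
= -42.2308 × 0.995576 = -42.04

-₹42.04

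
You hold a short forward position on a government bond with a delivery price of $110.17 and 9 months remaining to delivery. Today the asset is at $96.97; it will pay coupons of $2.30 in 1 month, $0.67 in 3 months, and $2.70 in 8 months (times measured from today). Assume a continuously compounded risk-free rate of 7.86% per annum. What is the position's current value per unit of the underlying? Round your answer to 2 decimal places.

$12.40

PV(remaining coupons) I = 2.30·e^(−0.0786·1/12) + 0.67·e^(−0.0786·3/12) + 2.70·e^(−0.0786·8/12) = 5.5041
Current forward F = (S − I)·e^(rT) = (96.97 − 5.5041)·e^(0.0786·9/12) = 91.4659 × 1.060722 = 97.0199
Value (long) = (F − K)·e^(−rT) = (97.0199 − 110.17) × 0.942754 = -12.3973
Short position value = −(long value) = $12.40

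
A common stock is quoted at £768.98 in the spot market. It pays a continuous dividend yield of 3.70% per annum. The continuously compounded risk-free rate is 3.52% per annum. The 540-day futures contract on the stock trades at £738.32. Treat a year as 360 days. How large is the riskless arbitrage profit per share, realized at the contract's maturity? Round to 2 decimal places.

Fair futures: F* = S·e^(carry·T), with carry = (r − q) = 0.0352 − 0.0370 = -0.0018
F* = 768.98 · e^(-0.0018 × 540/360) = 768.98 · e^-0.002700 = 768.98 × 0.997304 = £766.9068
Market £738.32 < fair £766.9068: forward underpriced → reverse cash-and-carry (short spot, go long the forward).
At maturity, profit = |F_mkt − F*| = |738.32 − 766.9068| = £28.59 per share

£28.59 per share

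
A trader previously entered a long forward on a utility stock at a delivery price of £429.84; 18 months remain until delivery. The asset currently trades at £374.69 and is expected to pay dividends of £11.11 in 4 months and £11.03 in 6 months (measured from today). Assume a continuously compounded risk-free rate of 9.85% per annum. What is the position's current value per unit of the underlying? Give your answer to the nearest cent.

PV(remaining dividends) I = 11.11·e^(−0.0985·4/12) + 11.03·e^(−0.0985·6/12) = 21.2511
Current forward F = (S − I)·e^(rT) = (374.69 − 21.2511)·e^(0.0985·18/12) = 353.4389 × 1.159223 = 409.7145
Value (long) = (F − K)·e^(−rT) = (409.7145 − 429.84) × 0.862647 = -17.3612
Value = -£17.36

-£17.36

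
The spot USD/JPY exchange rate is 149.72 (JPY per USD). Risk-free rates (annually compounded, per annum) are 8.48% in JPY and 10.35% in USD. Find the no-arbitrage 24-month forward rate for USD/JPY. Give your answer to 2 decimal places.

144.69

By covered interest parity, F = S · (1+r_JPY)^T / (1+r_USD)^T
= 149.72 × 1.176791 / 1.217712 = 149.72 × 0.966395
F = 144.69 JPY per USD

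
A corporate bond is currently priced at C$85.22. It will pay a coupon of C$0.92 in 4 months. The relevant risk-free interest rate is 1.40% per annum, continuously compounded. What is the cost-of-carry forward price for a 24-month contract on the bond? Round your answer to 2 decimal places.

C$86.70

PV(coupons) I = 0.92·e^(−0.0140·4/12)
I = 0.9157
F = (S − I)·e^(rT) = (85.22 − 0.9157) · e^(0.0140·24/12)
= 84.3043 · e^0.028000 = 84.3043 × 1.028396 = C$86.70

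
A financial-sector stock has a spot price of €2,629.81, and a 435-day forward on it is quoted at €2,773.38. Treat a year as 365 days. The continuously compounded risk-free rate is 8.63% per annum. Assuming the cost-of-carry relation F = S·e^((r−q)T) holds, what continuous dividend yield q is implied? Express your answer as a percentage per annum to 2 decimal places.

From F = S·e^((r−q)T): (r − q) = ln(F/S)/T
ln(2773.38/2629.81) = ln(1.054593) = 0.053155
(r − q) = 0.053155 / (435/365) = 0.044601
q = r − ln(F/S)/T = 0.0863 − 0.044601 = 0.041699
q = 4.17%

4.17%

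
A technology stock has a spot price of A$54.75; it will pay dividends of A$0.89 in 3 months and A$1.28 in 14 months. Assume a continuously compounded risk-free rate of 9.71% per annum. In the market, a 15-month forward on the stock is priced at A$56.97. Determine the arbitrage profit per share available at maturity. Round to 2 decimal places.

A$2.57 per share

PV(dividends) I = 0.89·e^(−0.0971·3/12) + 1.28·e^(−0.0971·14/12) = 2.0116
Fair forward F* = (S − I)·e^(rT) = (54.75 − 2.0116)·e^0.121375 = 52.7384 × 1.129048 = 59.5442
Market A$56.97 < fair 59.5442: forward underpriced → reverse cash-and-carry (short the stock, invest proceeds at r, pay the dividends, go long the forward).
Profit at T = |F_mkt − F*| = |56.97 − 59.5442| = A$2.57 per share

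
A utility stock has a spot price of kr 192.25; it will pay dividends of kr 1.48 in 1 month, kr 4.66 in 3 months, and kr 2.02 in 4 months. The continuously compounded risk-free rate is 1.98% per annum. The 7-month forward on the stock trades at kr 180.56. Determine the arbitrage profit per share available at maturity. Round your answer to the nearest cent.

PV(dividends) I = 1.48·e^(−0.0198·1/12) + 4.66·e^(−0.0198·3/12) + 2.02·e^(−0.0198·4/12) = 8.1213
Fair forward F* = (S − I)·e^(rT) = (192.25 − 8.1213)·e^0.011550 = 184.1287 × 1.011617 = 186.2677
Market kr 180.56 < fair 186.2677: forward underpriced → reverse cash-and-carry (short the stock, invest proceeds at r, pay the dividends, go long the forward).
Profit at T = |F_mkt − F*| = |180.56 − 186.2677| = kr 5.71 per share

kr 5.71 per share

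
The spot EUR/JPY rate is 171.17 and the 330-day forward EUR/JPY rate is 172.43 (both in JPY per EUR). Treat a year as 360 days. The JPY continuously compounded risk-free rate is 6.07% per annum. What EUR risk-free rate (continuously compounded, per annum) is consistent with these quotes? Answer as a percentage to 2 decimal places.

F = S·e^((r_JPY − r_EUR)T) ⇒ r_EUR = r_JPY − ln(F/S)/T
ln(172.43/171.17) = 0.007334; /(330/360) = 0.008001
r_EUR = 0.0607 − 0.008001 = 0.052699
r_EUR = 5.27%

5.27%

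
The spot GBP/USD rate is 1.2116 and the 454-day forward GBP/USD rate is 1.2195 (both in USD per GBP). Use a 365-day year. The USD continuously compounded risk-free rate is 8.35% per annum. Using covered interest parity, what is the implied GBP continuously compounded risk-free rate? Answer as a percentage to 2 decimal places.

F = S·e^((r_USD − r_GBP)T) ⇒ r_GBP = r_USD − ln(F/S)/T
ln(1.2195/1.2116) = 0.006499; /(454/365) = 0.005225
r_GBP = 0.0835 − 0.005225 = 0.078275
r_GBP = 7.83%

7.83%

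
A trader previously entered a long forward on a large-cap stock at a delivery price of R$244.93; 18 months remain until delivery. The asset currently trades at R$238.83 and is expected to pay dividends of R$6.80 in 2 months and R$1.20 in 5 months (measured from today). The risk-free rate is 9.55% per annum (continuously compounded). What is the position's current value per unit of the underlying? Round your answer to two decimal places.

PV(remaining dividends) I = 6.80·e^(−0.0955·2/12) + 1.20·e^(−0.0955·5/12) = 7.8458
Current forward F = (S − I)·e^(rT) = (238.83 − 7.8458)·e^(0.0955·18/12) = 230.9842 × 1.154018 = 266.5599
Value (long) = (F − K)·e^(−rT) = (266.5599 − 244.93) × 0.866537 = 18.7431
Value = R$18.74

R$18.74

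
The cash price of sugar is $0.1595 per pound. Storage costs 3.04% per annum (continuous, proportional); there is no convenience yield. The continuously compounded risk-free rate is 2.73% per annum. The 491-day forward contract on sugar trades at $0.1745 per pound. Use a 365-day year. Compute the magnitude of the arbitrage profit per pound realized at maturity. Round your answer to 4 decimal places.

Fair forward: F* = S·e^(carry·T), with carry = (r + u) = 0.0273 + 0.0304 = 0.0577
F* = 0.1595 · e^(0.0577 × 491/365) = 0.1595 · e^0.077618 = 0.1595 × 1.080710 = $0.1724
Market $0.1745 > fair $0.1724: forward overpriced → cash-and-carry (buy spot, short the forward).
At maturity, profit = |F_mkt − F*| = |0.1745 − 0.1724| = $0.0021 per pound

$0.0021 per pound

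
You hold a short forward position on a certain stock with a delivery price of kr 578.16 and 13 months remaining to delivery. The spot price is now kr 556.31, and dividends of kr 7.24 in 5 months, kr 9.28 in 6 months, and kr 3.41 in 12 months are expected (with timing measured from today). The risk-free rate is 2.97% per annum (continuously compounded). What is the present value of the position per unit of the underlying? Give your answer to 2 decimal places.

kr 23.15

PV(remaining dividends) I = 7.24·e^(−0.0297·5/12) + 9.28·e^(−0.0297·6/12) + 3.41·e^(−0.0297·12/12) = 19.6044
Current forward F = (S − I)·e^(rT) = (556.31 − 19.6044)·e^(0.0297·13/12) = 536.7056 × 1.032698 = 554.2548
Value (long) = (F − K)·e^(−rT) = (554.2548 − 578.16) × 0.968337 = -23.1483
Short position value = −(long value) = kr 23.15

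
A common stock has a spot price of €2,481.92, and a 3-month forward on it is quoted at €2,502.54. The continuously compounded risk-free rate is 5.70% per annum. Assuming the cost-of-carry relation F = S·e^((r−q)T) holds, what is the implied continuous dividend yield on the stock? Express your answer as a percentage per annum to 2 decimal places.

From F = S·e^((r−q)T): (r − q) = ln(F/S)/T
ln(2502.54/2481.92) = ln(1.008308) = 0.008274
(r − q) = 0.008274 / (3/12) = 0.033096
q = r − ln(F/S)/T = 0.0570 − 0.033096 = 0.023904
q = 2.39%

2.39%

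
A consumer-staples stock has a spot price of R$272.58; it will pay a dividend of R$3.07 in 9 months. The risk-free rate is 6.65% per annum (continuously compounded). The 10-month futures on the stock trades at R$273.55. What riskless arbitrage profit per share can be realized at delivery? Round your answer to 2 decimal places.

PV(dividends) I = 3.07·e^(−0.0665·9/12) = 2.9206
Fair futures F* = (S − I)·e^(rT) = (272.58 − 2.9206)·e^0.055417 = 269.6594 × 1.056981 = 285.0249
Market R$273.55 < fair 285.0249: forward underpriced → reverse cash-and-carry (short the stock, invest proceeds at r, pay the dividends, go long the forward).
Profit at T = |F_mkt − F*| = |273.55 − 285.0249| = R$11.47 per share

R$11.47 per share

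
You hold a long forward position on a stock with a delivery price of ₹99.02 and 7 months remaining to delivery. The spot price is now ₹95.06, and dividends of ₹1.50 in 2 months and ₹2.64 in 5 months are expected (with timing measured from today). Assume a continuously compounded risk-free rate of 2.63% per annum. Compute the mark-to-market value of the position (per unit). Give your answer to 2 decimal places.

PV(remaining dividends) I = 1.50·e^(−0.0263·2/12) + 2.64·e^(−0.0263·5/12) = 4.1047
Current forward F = (S − I)·e^(rT) = (95.06 − 4.1047)·e^(0.0263·7/12) = 90.9553 × 1.015460 = 92.3615
Value (long) = (F − K)·e^(−rT) = (92.3615 − 99.02) × 0.984775 = -6.5571
Value = -₹6.56

-₹6.56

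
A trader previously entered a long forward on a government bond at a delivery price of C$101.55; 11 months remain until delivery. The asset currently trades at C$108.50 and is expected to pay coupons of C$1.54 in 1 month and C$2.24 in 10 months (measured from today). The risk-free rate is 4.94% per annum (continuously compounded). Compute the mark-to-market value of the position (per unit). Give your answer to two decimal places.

C$7.76

PV(remaining coupons) I = 1.54·e^(−0.0494·1/12) + 2.24·e^(−0.0494·10/12) = 3.6833
Current forward F = (S − I)·e^(rT) = (108.50 − 3.6833)·e^(0.0494·11/12) = 104.8167 × 1.046324 = 109.6722
Value (long) = (F − K)·e^(−rT) = (109.6722 − 101.55) × 0.955727 = 7.7626
Value = C$7.76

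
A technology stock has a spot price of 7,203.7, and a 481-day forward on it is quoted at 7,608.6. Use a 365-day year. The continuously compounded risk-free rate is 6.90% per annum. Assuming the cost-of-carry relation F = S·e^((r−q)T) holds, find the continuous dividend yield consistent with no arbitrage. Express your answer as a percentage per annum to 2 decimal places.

From F = S·e^((r−q)T): (r − q) = ln(F/S)/T
ln(7608.6/7203.7) = ln(1.056207) = 0.054684
(r − q) = 0.054684 / (481/365) = 0.041496
q = r − ln(F/S)/T = 0.0690 − 0.041496 = 0.027504
q = 2.75%

2.75%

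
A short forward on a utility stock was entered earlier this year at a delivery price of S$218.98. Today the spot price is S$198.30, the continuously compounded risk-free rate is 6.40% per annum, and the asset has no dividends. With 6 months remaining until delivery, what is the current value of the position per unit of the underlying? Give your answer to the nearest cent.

S$13.78

Current fair forward for the remaining 6 months: F = S·e^(r·T), r = 0.0640
F = 198.30 · e^(0.0640 × 6/12) = 198.30 × 1.032518 = 204.7483
Value of long forward = (F − K)·e^(−rT) = (204.7483 − 218.98) · e^(−0.0640·6/12)
= -14.2317 × 0.968507 = -13.78
Short position value = −(long value) = S$13.78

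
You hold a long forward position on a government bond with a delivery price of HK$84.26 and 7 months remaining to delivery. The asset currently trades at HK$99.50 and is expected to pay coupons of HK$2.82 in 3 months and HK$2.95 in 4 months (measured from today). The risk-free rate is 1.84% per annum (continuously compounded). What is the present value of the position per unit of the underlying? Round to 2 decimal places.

PV(remaining coupons) I = 2.82·e^(−0.0184·3/12) + 2.95·e^(−0.0184·4/12) = 5.7390
Current forward F = (S − I)·e^(rT) = (99.50 − 5.7390)·e^(0.0184·7/12) = 93.7610 × 1.010791 = 94.7728
Value (long) = (F − K)·e^(−rT) = (94.7728 − 84.26) × 0.989324 = 10.4006
Value = HK$10.40

HK$10.40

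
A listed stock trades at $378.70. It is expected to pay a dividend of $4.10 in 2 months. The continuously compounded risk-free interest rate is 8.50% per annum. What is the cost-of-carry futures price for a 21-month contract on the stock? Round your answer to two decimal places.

$434.75

PV(dividends) I = 4.10·e^(−0.0850·2/12)
I = 4.0423
F = (S − I)·e^(rT) = (378.70 − 4.0423) · e^(0.0850·21/12)
= 374.6577 · e^0.148750 = 374.6577 × 1.160383 = $434.75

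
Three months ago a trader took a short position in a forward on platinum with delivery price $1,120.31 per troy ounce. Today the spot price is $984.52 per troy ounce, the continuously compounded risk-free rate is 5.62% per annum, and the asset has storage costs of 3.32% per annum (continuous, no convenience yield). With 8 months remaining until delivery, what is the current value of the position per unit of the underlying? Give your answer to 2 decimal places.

Current fair forward for the remaining 8 months: F = S·e^((r + u)·T), (r + u) = 0.0562 + 0.0332 = 0.0894
F = 984.52 · e^(0.0894 × 8/12) = 984.52 × 1.061412 = 1044.9813
Value of long forward = (F − K)·e^(−rT) = (1044.9813 − 1120.31) · e^(−0.0562·8/12)
= -75.3287 × 0.963227 = -72.56
Short position value = −(long value) = $72.56

$72.56 per troy ounce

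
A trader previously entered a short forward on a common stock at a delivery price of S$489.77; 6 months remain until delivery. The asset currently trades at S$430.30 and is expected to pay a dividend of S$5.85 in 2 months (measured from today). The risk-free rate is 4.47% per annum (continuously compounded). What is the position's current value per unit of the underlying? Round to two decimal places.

PV(remaining dividends) I = 5.85·e^(−0.0447·2/12) = 5.8066
Current forward F = (S − I)·e^(rT) = (430.30 − 5.8066)·e^(0.0447·6/12) = 424.4934 × 1.022602 = 434.0878
Value (long) = (F − K)·e^(−rT) = (434.0878 − 489.77) × 0.977898 = -54.4515
Short position value = −(long value) = S$54.45

S$54.45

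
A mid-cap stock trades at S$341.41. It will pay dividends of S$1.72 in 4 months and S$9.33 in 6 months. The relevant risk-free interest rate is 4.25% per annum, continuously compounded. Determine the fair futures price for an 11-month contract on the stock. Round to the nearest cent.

PV(dividends) I = 1.72·e^(−0.0425·4/12) + 9.33·e^(−0.0425·6/12)
I = 1.6958 + 9.1338 = 10.8296
F = (S − I)·e^(rT) = (341.41 − 10.8296) · e^(0.0425·11/12)
= 330.5804 · e^0.038958 = 330.5804 × 1.039727 = S$343.71

S$343.71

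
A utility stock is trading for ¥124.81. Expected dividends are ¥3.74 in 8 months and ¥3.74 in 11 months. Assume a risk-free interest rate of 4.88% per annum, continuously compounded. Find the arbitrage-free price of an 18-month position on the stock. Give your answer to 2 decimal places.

PV(dividends) I = 3.74·e^(−0.0488·8/12) + 3.74·e^(−0.0488·11/12)
I = 3.6203 + 3.5764 = 7.1967
F = (S − I)·e^(rT) = (124.81 − 7.1967) · e^(0.0488·18/12)
= 117.6133 · e^0.073200 = 117.6133 × 1.075946 = ¥126.55

¥126.55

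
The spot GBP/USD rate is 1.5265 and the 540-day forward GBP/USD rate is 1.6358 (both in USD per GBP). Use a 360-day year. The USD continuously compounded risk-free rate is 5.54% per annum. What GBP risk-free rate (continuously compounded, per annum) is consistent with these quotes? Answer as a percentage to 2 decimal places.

F = S·e^((r_USD − r_GBP)T) ⇒ r_GBP = r_USD − ln(F/S)/T
ln(1.6358/1.5265) = 0.069154; /(540/360) = 0.046103
r_GBP = 0.0554 − 0.046103 = 0.009297
r_GBP = 0.93%

0.93%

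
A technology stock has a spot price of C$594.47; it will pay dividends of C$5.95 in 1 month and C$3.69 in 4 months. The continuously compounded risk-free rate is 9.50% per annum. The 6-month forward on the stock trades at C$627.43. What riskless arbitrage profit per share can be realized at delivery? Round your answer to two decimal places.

PV(dividends) I = 5.95·e^(−0.0950·1/12) + 3.69·e^(−0.0950·4/12) = 9.4781
Fair forward F* = (S − I)·e^(rT) = (594.47 − 9.4781)·e^0.047500 = 584.9919 × 1.048646 = 613.4494
Market C$627.43 > fair 613.4494: forward overpriced → cash-and-carry (borrow at r, buy the stock and collect the dividends, short the forward).
Profit at T = |F_mkt − F*| = |627.43 − 613.4494| = C$13.98 per share

C$13.98 per share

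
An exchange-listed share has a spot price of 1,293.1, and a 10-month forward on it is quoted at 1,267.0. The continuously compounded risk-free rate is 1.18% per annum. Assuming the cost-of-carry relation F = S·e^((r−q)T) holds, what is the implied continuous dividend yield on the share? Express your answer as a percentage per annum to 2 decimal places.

3.63%

From F = S·e^((r−q)T): (r − q) = ln(F/S)/T
ln(1267.0/1293.1) = ln(0.979816) = -0.020390
(r − q) = -0.020390 / (10/12) = -0.024468
q = r − ln(F/S)/T = 0.0118 + 0.024468 = 0.036268
q = 3.63%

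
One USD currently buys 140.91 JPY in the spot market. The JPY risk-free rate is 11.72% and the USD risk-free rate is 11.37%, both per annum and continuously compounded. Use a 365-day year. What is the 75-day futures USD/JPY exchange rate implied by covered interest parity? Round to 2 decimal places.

141.01

F = S·e^((r_JPY − r_USD)T) = 140.91 · e^((0.1172 − 0.1137) × 75/365)
= 140.91 · e^0.000719 = 140.91 × 1.000719
F = 141.01 JPY per USD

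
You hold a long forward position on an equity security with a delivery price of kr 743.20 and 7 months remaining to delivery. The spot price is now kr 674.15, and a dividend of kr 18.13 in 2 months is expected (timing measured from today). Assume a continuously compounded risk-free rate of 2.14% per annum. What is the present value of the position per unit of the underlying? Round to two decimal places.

PV(remaining dividends) I = 18.13·e^(−0.0214·2/12) = 18.0655
Current forward F = (S − I)·e^(rT) = (674.15 − 18.0655)·e^(0.0214·7/12) = 656.0845 × 1.012562 = 664.3262
Value (long) = (F − K)·e^(−rT) = (664.3262 − 743.20) × 0.987594 = -77.8953
Value = -kr 77.90

-kr 77.90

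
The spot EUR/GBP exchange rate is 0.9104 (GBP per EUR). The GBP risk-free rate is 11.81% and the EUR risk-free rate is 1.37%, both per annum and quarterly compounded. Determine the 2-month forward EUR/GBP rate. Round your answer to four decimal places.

0.9261

By covered interest parity, F = S · (1+r_GBP/4)^(4T) / (1+r_EUR/4)^(4T)
= 0.9104 × 1.019588 / 1.002282 = 0.9104 × 1.017267
F = 0.9261 GBP per EUR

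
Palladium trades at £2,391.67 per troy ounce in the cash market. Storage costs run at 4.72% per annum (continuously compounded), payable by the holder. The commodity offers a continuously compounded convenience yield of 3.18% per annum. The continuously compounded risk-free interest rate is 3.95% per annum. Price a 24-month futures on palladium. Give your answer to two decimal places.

£2,669.23 per troy ounce

Net carry = r + u − y = 0.0395 + 0.0472 − 0.0318 = 0.0549
F = S·e^((r+u−y)T) = 2391.67 · e^(0.0549 × 24/12) = 2391.67 · e^0.10980000
= 2391.67 × 1.11605484 = £2,669.23 per troy ounce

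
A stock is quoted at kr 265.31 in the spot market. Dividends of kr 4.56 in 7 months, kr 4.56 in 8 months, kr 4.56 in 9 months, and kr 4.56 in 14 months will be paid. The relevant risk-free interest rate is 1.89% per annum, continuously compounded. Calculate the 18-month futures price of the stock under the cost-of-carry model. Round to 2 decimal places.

kr 254.45

PV(dividends) I = 4.56·e^(−0.0189·7/12) + 4.56·e^(−0.0189·8/12) + 4.56·e^(−0.0189·9/12) + 4.56·e^(−0.0189·14/12)
I = 4.5100 + 4.5029 + 4.4958 + 4.4606 = 17.9693
F = (S − I)·e^(rT) = (265.31 − 17.9693) · e^(0.0189·18/12)
= 247.3407 · e^0.028350 = 247.3407 × 1.028756 = kr 254.45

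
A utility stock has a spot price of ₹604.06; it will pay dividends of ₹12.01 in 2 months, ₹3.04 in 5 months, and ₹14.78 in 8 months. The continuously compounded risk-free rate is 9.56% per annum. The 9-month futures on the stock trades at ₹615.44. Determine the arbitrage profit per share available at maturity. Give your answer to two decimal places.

₹2.79 per share

PV(dividends) I = 12.01·e^(−0.0956·2/12) + 3.04·e^(−0.0956·5/12) + 14.78·e^(−0.0956·8/12) = 28.6089
Fair futures F* = (S − I)·e^(rT) = (604.06 − 28.6089)·e^0.071700 = 575.4511 × 1.074333 = 618.2261
Market ₹615.44 < fair 618.2261: forward underpriced → reverse cash-and-carry (short the stock, invest proceeds at r, pay the dividends, go long the forward).
Profit at T = |F_mkt − F*| = |615.44 − 618.2261| = ₹2.79 per share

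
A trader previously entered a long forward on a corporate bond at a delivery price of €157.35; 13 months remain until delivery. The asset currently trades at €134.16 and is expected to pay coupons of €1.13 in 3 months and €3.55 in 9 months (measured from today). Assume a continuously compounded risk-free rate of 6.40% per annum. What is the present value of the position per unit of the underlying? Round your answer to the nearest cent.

-€17.15

PV(remaining coupons) I = 1.13·e^(−0.0640·3/12) + 3.55·e^(−0.0640·9/12) = 4.4957
Current forward F = (S − I)·e^(rT) = (134.16 − 4.4957)·e^(0.0640·13/12) = 129.6643 × 1.071793 = 138.9733
Value (long) = (F − K)·e^(−rT) = (138.9733 − 157.35) × 0.933016 = -17.1458
Value = -€17.15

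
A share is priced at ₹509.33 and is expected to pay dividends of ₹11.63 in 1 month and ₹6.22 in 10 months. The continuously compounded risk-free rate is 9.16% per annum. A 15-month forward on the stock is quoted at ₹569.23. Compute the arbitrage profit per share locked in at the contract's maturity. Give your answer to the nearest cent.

PV(dividends) I = 11.63·e^(−0.0916·1/12) + 6.22·e^(−0.0916·10/12) = 17.3044
Fair forward F* = (S − I)·e^(rT) = (509.33 − 17.3044)·e^0.114500 = 492.0256 × 1.121313 = 551.7147
Market ₹569.23 > fair 551.7147: forward overpriced → cash-and-carry (borrow at r, buy the stock and collect the dividends, short the forward).
Profit at T = |F_mkt − F*| = |569.23 − 551.7147| = ₹17.52 per share

₹17.52 per share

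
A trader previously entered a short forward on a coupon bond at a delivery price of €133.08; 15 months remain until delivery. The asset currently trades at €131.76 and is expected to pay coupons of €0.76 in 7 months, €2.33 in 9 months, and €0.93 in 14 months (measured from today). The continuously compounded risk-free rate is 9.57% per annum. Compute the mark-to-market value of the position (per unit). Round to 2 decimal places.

-€9.97

PV(remaining coupons) I = 0.76·e^(−0.0957·7/12) + 2.33·e^(−0.0957·9/12) + 0.93·e^(−0.0957·14/12) = 3.7191
Current forward F = (S − I)·e^(rT) = (131.76 − 3.7191)·e^(0.0957·15/12) = 128.0409 × 1.127074 = 144.3116
Value (long) = (F − K)·e^(−rT) = (144.3116 − 133.08) × 0.887253 = 9.9653
Short position value = −(long value) = -€9.97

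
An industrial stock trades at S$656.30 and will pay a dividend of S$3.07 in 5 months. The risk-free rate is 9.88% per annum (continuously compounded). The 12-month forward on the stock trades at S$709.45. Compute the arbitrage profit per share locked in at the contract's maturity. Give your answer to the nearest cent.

PV(dividends) I = 3.07·e^(−0.0988·5/12) = 2.9462
Fair forward F* = (S − I)·e^(rT) = (656.30 − 2.9462)·e^0.098800 = 653.3538 × 1.103846 = 721.2020
Market S$709.45 < fair 721.2020: forward underpriced → reverse cash-and-carry (short the stock, invest proceeds at r, pay the dividends, go long the forward).
Profit at T = |F_mkt − F*| = |709.45 − 721.2020| = S$11.75 per share

S$11.75 per share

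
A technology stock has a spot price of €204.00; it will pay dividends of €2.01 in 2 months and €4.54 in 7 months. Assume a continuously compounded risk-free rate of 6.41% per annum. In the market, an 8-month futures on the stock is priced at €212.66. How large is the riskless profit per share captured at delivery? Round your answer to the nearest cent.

PV(dividends) I = 2.01·e^(−0.0641·2/12) + 4.54·e^(−0.0641·7/12) = 6.3620
Fair futures F* = (S − I)·e^(rT) = (204.00 − 6.3620)·e^0.042733 = 197.6380 × 1.043659 = 206.2667
Market €212.66 > fair 206.2667: forward overpriced → cash-and-carry (borrow at r, buy the stock and collect the dividends, short the forward).
Profit at T = |F_mkt − F*| = |212.66 − 206.2667| = €6.39 per share

€6.39 per share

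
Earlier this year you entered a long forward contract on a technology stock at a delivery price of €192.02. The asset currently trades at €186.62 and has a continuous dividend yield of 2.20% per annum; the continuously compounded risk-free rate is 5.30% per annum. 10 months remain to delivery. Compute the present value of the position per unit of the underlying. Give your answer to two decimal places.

Current fair forward for the remaining 10 months: F = S·e^((r − q)·T), (r − q) = 0.0530 − 0.0220 = 0.0310
F = 186.62 · e^(0.0310 × 10/12) = 186.62 × 1.026170 = 191.5038
Value of long forward = (F − K)·e^(−rT) = (191.5038 − 192.02) · e^(−0.0530·10/12)
= -0.5162 × 0.956794 = -0.49

-€0.49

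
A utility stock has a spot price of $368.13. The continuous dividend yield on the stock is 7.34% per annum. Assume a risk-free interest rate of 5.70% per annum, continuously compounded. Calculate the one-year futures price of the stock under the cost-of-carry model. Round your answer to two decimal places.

$362.14

F = S·e^((r − q)T) = 368.13 · e^((0.0570 − 0.0734) × 12/12)
= 368.13 · e^-0.016400 = 368.13 × 0.983734
F = $362.14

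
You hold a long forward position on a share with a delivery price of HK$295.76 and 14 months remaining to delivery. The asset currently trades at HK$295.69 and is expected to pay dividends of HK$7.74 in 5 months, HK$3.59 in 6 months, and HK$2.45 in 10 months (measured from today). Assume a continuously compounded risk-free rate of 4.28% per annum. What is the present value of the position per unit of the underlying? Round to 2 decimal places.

HK$0.85

PV(remaining dividends) I = 7.74·e^(−0.0428·5/12) + 3.59·e^(−0.0428·6/12) + 2.45·e^(−0.0428·10/12) = 13.4813
Current forward F = (S − I)·e^(rT) = (295.69 − 13.4813)·e^(0.0428·14/12) = 282.2087 × 1.051201 = 296.6581
Value (long) = (F − K)·e^(−rT) = (296.6581 − 295.76) × 0.951293 = 0.8544
Value = HK$0.85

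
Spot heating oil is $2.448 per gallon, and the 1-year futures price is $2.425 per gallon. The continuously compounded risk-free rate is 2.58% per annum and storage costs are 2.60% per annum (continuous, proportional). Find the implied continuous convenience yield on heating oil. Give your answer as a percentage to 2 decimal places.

6.12%

F = S·e^((r+u−y)T) ⇒ (r+u−y) = ln(F/S)/T
ln(2.425/2.448) = -0.009440; /T ⇒ -0.009440
y = r + u − ln(F/S)/T = 0.0258 + 0.0260 + 0.009440 = 0.061240
y = 6.12%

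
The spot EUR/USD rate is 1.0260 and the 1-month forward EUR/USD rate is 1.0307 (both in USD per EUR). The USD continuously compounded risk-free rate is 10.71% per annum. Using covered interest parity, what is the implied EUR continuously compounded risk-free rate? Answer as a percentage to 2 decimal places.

F = S·e^((r_USD − r_EUR)T) ⇒ r_EUR = r_USD − ln(F/S)/T
ln(1.0307/1.0260) = 0.004570; /(1/12) = 0.054840
r_EUR = 0.1071 − 0.054840 = 0.052260
r_EUR = 5.23%

5.23%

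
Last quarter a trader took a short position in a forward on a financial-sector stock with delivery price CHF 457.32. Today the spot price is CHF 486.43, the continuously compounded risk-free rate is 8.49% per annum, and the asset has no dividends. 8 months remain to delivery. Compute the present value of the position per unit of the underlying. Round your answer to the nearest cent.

-CHF 54.28

Current fair forward for the remaining 8 months: F = S·e^(r·T), r = 0.0849
F = 486.43 · e^(0.0849 × 8/12) = 486.43 × 1.058232 = 514.7558
Value of long forward = (F − K)·e^(−rT) = (514.7558 − 457.32) · e^(−0.0849·8/12)
= 57.4358 × 0.944972 = 54.28
Short position value = −(long value) = -CHF 54.28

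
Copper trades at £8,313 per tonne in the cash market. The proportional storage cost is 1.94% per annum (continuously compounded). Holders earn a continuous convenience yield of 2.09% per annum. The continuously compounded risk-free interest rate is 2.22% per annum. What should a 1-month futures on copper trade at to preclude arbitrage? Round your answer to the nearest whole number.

Net carry = r + u − y = 0.0222 + 0.0194 − 0.0209 = 0.0207
F = S·e^((r+u−y)T) = 8313 · e^(0.0207 × 1/12) = 8313 · e^0.001725
= 8313 × 1.001726 = £8,327 per tonne

£8,327 per tonne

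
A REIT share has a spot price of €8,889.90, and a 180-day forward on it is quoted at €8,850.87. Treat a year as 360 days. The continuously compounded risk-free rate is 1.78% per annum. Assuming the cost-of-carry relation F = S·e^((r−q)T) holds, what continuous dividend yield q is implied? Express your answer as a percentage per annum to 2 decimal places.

From F = S·e^((r−q)T): (r − q) = ln(F/S)/T
ln(8850.87/8889.90) = ln(0.995610) = -0.004400
(r − q) = -0.004400 / (180/360) = -0.008800
q = r − ln(F/S)/T = 0.0178 + 0.008800 = 0.026600
q = 2.66%

2.66%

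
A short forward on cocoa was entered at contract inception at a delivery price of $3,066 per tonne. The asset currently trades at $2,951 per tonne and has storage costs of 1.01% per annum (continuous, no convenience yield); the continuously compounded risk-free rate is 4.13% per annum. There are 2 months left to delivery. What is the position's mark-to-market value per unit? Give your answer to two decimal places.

Current fair forward for the remaining 2 months: F = S·e^((r + u)·T), (r + u) = 0.0413 + 0.0101 = 0.0514
F = 2951 · e^(0.0514 × 2/12) = 2951 × 1.00860347 = 2976.3888
Value of long forward = (F − K)·e^(−rT) = (2976.3888 − 3066) · e^(−0.0413·2/12)
= -89.6112 × 0.99314030 = -89.00
Short position value = −(long value) = $89.00

$89.00 per tonne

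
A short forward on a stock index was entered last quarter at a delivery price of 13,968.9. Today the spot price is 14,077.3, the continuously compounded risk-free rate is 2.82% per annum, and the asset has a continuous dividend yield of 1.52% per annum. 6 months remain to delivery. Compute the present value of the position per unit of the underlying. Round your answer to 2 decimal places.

-197.40

Current fair forward for the remaining 6 months: F = S·e^((r − q)·T), (r − q) = 0.0282 − 0.0152 = 0.0130
F = 14077.3 · e^(0.0130 × 6/12) = 14077.3 × 1.00652117 = 14169.1005
Value of long forward = (F − K)·e^(−rT) = (14169.1005 − 13968.9) · e^(−0.0282·6/12)
= 200.2005 × 0.98599894 = 197.40
Short position value = −(long value) = -197.40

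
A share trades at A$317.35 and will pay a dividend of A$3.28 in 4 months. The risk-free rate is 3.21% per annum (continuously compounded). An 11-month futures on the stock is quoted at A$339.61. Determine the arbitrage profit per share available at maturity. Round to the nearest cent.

A$16.13 per share

PV(dividends) I = 3.28·e^(−0.0321·4/12) = 3.2451
Fair futures F* = (S − I)·e^(rT) = (317.35 − 3.2451)·e^0.029425 = 314.1049 × 1.029862 = 323.4847
Market A$339.61 > fair 323.4847: forward overpriced → cash-and-carry (borrow at r, buy the stock and collect the dividends, short the forward).
Profit at T = |F_mkt − F*| = |339.61 − 323.4847| = A$16.13 per share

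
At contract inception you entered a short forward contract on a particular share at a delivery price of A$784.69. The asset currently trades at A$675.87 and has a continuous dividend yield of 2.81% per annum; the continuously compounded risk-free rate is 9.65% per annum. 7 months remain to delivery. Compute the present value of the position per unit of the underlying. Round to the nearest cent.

Current fair forward for the remaining 7 months: F = S·e^((r − q)·T), (r − q) = 0.0965 − 0.0281 = 0.0684
F = 675.87 · e^(0.0684 × 7/12) = 675.87 × 1.040707 = 703.3826
Value of long forward = (F − K)·e^(−rT) = (703.3826 − 784.69) · e^(−0.0965·7/12)
= -81.3074 × 0.945263 = -76.86
Short position value = −(long value) = A$76.86

A$76.86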